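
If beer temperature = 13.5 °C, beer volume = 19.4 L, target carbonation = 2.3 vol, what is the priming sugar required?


residual = 14.695·(0.01821 + 0.09011·e^(−0.04·T));  sugar = (target − residual)·4.0·V
residual = 14.695·(0.01821 + 0.09011·e^(−0.04·13.5)) = 1.0393
sugar = (2.3 − 1.0393)·4.0·19.4

97.8341 g


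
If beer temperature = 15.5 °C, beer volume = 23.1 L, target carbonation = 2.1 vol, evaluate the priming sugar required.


residual = 14.695·(0.01821 + 0.09011·e^(−0.04·T));  sugar = (target − residual)·4.0·V
residual = 14.695·(0.01821 + 0.09011·e^(−0.04·15.5)) = 0.9799
sugar = (2.1 − 0.9799)·4.0·23.1

103.4950 g


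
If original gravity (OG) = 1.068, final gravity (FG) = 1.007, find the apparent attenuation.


AA = (OG − FG)/(OG − 1) · 100
AA = (1.068 − 1.007)/(1.068 − 1) · 100

89.7059 %


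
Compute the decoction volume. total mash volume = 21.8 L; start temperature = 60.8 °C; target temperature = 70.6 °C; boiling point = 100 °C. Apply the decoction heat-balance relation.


V_dec = V_total·(T_target − T_start)/(T_boil − T_start)
V_dec = 21.8·(70.6 − 60.8)/(100 − 60.8)

5.4500 L


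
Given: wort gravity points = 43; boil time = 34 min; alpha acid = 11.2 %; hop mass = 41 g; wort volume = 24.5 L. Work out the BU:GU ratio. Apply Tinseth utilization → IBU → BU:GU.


U = 1.65·0.000125^(GP/1000)·(1−e^(−0.04t))/4.15;  IBU = (α/100)·m·U·1000/V;  BU:GU = IBU/GP
U = 1.65·0.000125^(43/1000)·(1−e^(−0.04·34))/4.15 = 0.2008
IBU = (11.2/100)·41·0.2008·1000/24.5 = 37.6379
BU:GU = 37.6379/43

0.8753


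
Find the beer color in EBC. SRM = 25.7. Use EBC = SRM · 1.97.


EBC = 25.7 · 1.97

50.6290 EBC


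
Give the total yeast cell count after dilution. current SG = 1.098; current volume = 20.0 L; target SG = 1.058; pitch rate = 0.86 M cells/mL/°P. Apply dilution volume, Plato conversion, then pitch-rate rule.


V_w = V·((SG_c−1)/(SG_t−1)−1);  °P = 259 − 259/SG_t;  cells = rate·(V+V_w)·°P
V_w = 20.0·((1.098−1)/(1.058−1)−1) = 13.7931
V_final = 20.0 + 13.7931 = 33.7931
°P = 259 − 259/1.058 = 14.1985
cells = 0.86·33.7931·14.1985

412.6374 billion cells


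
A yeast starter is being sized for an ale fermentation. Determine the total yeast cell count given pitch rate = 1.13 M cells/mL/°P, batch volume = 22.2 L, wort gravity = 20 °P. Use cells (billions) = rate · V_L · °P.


cells = 1.13 · 22.2 · 20

501.7200 billion cells


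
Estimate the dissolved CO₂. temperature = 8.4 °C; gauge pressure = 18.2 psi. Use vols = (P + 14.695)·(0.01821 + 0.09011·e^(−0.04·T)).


vols = (18.2 + 14.695)·(0.01821 + 0.09011·e^(−0.04·8.4))

2.7173 volumes


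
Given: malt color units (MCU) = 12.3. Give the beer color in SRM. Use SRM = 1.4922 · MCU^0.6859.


SRM = 1.4922 · 12.3^0.6859

8.3444 SRM


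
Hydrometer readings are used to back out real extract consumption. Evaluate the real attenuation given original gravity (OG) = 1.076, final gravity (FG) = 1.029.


AA = (OG−FG)/(OG−1)·100;  RA = AA·0.8192
AA = (1.076 − 1.029)/(1.076 − 1)·100 = 61.8421
RA = 61.8421·0.8192

50.6611 %


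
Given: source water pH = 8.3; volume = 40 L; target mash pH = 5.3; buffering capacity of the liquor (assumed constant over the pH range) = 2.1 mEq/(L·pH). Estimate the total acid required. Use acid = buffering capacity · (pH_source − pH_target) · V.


acid = 2.1 · (8.3 − 5.3) · 40

252.0000 mEq


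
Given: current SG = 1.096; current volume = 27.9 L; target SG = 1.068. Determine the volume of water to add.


V_water = V·((SG_curr − 1)/(SG_target − 1) − 1)
V_water = 27.9·((1.096 − 1)/(1.068 − 1) − 1)

11.4882 L


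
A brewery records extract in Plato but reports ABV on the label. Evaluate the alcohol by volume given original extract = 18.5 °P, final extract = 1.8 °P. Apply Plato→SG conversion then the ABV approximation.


SG = 259/(259 − P);  ABV = (OG − FG)·131.25
OG = 259/(259 − 18.5) = 1.0769
FG = 259/(259 − 1.8) = 1.0070
ABV = (1.0769 − 1.0070)·131.25

9.1776 % ABV


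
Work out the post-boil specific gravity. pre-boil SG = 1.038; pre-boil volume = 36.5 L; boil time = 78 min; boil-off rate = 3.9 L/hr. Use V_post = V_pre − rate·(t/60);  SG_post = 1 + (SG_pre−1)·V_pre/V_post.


V_post = 36.5 − 3.9·(78/60) = 31.4300
SG_post = 1 + (1.038 − 1)·36.5/31.4300

1.0441


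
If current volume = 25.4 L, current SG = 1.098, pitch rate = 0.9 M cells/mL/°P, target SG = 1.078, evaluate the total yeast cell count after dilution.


V_w = V·((SG_c−1)/(SG_t−1)−1);  °P = 259 − 259/SG_t;  cells = rate·(V+V_w)·°P
V_w = 25.4·((1.098−1)/(1.078−1)−1) = 6.5128
V_final = 25.4 + 6.5128 = 31.9128
°P = 259 − 259/1.078 = 18.7403
cells = 0.9·31.9128·18.7403

538.2491 billion cells


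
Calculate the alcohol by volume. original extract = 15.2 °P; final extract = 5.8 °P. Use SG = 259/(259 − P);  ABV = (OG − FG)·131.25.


OG = 259/(259 − 15.2) = 1.0623
FG = 259/(259 − 5.8) = 1.0229
ABV = (1.0623 − 1.0229)·131.25

5.1764 % ABV


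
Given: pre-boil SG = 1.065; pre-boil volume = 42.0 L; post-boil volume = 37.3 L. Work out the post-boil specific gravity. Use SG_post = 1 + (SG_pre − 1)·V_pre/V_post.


pts_pre = (1.065 − 1)·1000 = 65.0000
pts_post = 65.0000·42.0/37.3 = 73.1903
SG_post = 1 + 73.1903/1000

1.0732


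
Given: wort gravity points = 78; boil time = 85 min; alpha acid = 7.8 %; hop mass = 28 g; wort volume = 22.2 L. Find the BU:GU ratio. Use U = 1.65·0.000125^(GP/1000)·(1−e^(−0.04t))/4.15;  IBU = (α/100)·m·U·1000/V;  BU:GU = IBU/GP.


U = 1.65·0.000125^(78/1000)·(1−e^(−0.04·85))/4.15 = 0.1907
IBU = (7.8/100)·28·0.1907·1000/22.2 = 18.7566
BU:GU = 18.7566/78

0.2405


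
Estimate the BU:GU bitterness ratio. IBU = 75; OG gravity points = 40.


BU:GU = IBU / OG_points
BU:GU = 75 / 40

1.8750


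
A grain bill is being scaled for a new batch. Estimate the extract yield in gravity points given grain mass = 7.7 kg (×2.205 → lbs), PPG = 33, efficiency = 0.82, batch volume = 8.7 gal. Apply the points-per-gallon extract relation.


points = lbs × PPG × eff / vol
lbs = 7.7 × 2.205 = 16.9785
points = 16.9785 × 33 × 0.82 / 8.7

52.8090 points


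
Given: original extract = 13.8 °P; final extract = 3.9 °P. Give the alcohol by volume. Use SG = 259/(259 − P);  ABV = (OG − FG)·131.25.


OG = 259/(259 − 13.8) = 1.0563
FG = 259/(259 − 3.9) = 1.0153
ABV = (1.0563 − 1.0153)·131.25

5.3803 % ABV


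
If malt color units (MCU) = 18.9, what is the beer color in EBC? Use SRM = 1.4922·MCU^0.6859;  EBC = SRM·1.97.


SRM = 1.4922·18.9^0.6859 = 11.2035
EBC = 11.2035·1.97

22.0708 EBC


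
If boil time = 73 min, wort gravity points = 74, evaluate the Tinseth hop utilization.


U = 1.65·0.000125^(GP/1000) · (1 − e^(−0.04·t))/4.15
bigness = 1.65·0.000125^(74/1000) = 0.8485
boil_factor = (1 − e^(−0.04·73))/4.15 = 0.2280
U = 0.8485 · 0.2280

0.1934


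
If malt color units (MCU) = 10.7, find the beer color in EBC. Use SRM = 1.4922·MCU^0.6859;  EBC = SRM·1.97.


SRM = 1.4922·10.7^0.6859 = 7.5837
EBC = 7.5837·1.97

14.9399 EBC


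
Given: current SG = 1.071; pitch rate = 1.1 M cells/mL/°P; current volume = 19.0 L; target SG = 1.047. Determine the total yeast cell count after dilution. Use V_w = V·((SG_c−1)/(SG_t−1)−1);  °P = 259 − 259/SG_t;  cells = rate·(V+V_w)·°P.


V_w = 19.0·((1.071−1)/(1.047−1)−1) = 9.7021
V_final = 19.0 + 9.7021 = 28.7021
°P = 259 − 259/1.047 = 11.6266
cells = 1.1·28.7021·11.6266

367.0775 billion cells


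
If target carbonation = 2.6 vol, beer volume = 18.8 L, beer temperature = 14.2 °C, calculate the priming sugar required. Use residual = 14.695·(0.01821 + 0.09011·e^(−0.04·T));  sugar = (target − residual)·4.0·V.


residual = 14.695·(0.01821 + 0.09011·e^(−0.04·14.2)) = 1.0179
sugar = (2.6 − 1.0179)·4.0·18.8

118.9705 g


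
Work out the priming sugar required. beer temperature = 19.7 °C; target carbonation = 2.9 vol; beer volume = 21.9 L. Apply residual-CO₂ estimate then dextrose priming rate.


residual = 14.695·(0.01821 + 0.09011·e^(−0.04·T));  sugar = (target − residual)·4.0·V
residual = 14.695·(0.01821 + 0.09011·e^(−0.04·19.7)) = 0.8698
sugar = (2.9 − 0.8698)·4.0·21.9

177.8486 g


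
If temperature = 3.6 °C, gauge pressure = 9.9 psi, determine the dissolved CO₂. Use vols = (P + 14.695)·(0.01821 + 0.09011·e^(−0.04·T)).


vols = (9.9 + 14.695)·(0.01821 + 0.09011·e^(−0.04·3.6))

2.3669 volumes


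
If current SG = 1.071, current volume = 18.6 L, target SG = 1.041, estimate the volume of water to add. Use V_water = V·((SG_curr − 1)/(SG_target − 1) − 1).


V_water = 18.6·((1.071 − 1)/(1.041 − 1) − 1)

13.6098 L


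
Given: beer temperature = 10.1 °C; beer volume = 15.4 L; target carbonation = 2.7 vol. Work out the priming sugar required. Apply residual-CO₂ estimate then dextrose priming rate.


residual = 14.695·(0.01821 + 0.09011·e^(−0.04·T));  sugar = (target − residual)·4.0·V
residual = 14.695·(0.01821 + 0.09011·e^(−0.04·10.1)) = 1.1517
sugar = (2.7 − 1.1517)·4.0·15.4

95.3773 g


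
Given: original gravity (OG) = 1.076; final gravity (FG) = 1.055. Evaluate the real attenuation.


AA = (OG−FG)/(OG−1)·100;  RA = AA·0.8192
AA = (1.076 − 1.055)/(1.076 − 1)·100 = 27.6316
RA = 27.6316·0.8192

22.6358 %


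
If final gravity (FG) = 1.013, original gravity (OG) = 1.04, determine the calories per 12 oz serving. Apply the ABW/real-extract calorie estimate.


ABW = (OG−FG)·131.25·0.79/FG;  °P = 259 − 259/SG (for OG→OE and FG→AE);  RE = 0.1808·OE + 0.8192·AE;  Cal = (6.9·ABW + 4·(RE−0.1))·FG·3.55
ABW = (1.04 − 1.013)·131.25·0.79/1.013 = 2.7636
OE = 259 − 259/1.04 = 9.9615 °P
AE = 259 − 259/1.013 = 3.3238 °P
RE = 0.1808·9.9615 + 0.8192·3.3238 = 4.5239 °P
Cal = (6.9·2.7636 + 4·(4.5239−0.1))·1.013·3.55

132.2113 kcal


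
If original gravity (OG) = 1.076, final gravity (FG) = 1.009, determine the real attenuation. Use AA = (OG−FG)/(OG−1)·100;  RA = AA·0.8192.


AA = (1.076 − 1.009)/(1.076 − 1)·100 = 88.1579
RA = 88.1579·0.8192

72.2189 %


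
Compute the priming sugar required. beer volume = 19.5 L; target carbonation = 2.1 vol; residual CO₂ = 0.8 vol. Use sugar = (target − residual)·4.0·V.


sugar = (2.1 − 0.8)·4.0·19.5

101.4000 g


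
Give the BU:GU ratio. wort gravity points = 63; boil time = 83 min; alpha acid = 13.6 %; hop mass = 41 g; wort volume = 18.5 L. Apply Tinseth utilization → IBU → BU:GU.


U = 1.65·0.000125^(GP/1000)·(1−e^(−0.04t))/4.15;  IBU = (α/100)·m·U·1000/V;  BU:GU = IBU/GP
U = 1.65·0.000125^(63/1000)·(1−e^(−0.04·83))/4.15 = 0.2175
IBU = (13.6/100)·41·0.2175·1000/18.5 = 65.5693
BU:GU = 65.5693/63

1.0408


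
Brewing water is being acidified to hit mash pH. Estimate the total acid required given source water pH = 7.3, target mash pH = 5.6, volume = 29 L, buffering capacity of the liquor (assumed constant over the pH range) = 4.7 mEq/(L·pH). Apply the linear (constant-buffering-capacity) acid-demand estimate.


acid = buffering capacity · (pH_source − pH_target) · V
acid = 4.7 · (7.3 − 5.6) · 29

231.7100 mEq


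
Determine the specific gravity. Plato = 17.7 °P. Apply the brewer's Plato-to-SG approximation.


SG = 259/(259 − P)
SG = 259/(259 − 17.7)

1.0734


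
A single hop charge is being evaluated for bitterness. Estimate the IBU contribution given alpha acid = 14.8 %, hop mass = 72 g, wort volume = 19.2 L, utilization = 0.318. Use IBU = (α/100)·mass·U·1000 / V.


IBU = (14.8/100)·72·0.318·1000 / 19.2

176.4900 IBU


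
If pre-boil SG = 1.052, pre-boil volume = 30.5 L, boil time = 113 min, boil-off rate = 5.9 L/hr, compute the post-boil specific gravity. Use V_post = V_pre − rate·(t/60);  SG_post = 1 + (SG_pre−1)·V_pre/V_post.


V_post = 30.5 − 5.9·(113/60) = 19.3883
SG_post = 1 + (1.052 − 1)·30.5/19.3883

1.0818


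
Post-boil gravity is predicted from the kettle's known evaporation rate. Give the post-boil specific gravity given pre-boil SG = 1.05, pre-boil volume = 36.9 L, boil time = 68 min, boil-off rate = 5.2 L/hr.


V_post = V_pre − rate·(t/60);  SG_post = 1 + (SG_pre−1)·V_pre/V_post
V_post = 36.9 − 5.2·(68/60) = 31.0067
SG_post = 1 + (1.05 − 1)·36.9/31.0067

1.0595


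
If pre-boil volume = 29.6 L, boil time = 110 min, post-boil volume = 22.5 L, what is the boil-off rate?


rate = (V_pre − V_post) / (t_min/60)
rate = (29.6 − 22.5) / (110/60)

3.8727 L/hr


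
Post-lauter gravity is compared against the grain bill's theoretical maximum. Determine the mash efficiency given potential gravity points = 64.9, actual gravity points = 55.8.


efficiency = actual / potential × 100
efficiency = 55.8 / 64.9 × 100

85.9784 %


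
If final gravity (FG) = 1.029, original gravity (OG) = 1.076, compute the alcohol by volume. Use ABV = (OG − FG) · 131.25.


ABV = (1.076 − 1.029) · 131.25

6.1688 % ABV


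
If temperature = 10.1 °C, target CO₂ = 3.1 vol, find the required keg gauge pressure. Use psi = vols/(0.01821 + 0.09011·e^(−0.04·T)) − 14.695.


psi = 3.1/(0.01821 + 0.09011·e^(−0.04·10.1)) − 14.695

24.8602 psi


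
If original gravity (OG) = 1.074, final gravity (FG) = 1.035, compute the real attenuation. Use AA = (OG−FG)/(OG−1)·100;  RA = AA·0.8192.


AA = (1.074 − 1.035)/(1.074 − 1)·100 = 52.7027
RA = 52.7027·0.8192

43.1741 %


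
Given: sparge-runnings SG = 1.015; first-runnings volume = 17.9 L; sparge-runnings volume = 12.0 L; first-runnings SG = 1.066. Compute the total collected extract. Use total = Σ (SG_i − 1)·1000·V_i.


first = (1.066 − 1)·1000·17.9 = 1181.4000
sparge = (1.015 − 1)·1000·12.0 = 180.0000
total = 1181.4000 + 180.0000

1361.4000 gravity·L


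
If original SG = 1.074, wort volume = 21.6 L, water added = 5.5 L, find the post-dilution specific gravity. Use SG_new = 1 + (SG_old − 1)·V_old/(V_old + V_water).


pts = (1.074 − 1)·1000·21.6/(21.6 + 5.5) = 58.9815
SG_new = 1 + 58.9815/1000

1.0590


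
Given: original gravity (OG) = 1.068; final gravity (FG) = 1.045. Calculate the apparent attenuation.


AA = (OG − FG)/(OG − 1) · 100
AA = (1.068 − 1.045)/(1.068 − 1) · 100

33.8235 %


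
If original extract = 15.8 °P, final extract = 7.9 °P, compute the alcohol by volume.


SG = 259/(259 − P);  ABV = (OG − FG)·131.25
OG = 259/(259 − 15.8) = 1.0650
FG = 259/(259 − 7.9) = 1.0315
ABV = (1.0650 − 1.0315)·131.25

4.3976 % ABV


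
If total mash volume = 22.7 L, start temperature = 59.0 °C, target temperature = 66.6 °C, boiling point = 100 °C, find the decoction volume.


V_dec = V_total·(T_target − T_start)/(T_boil − T_start)
V_dec = 22.7·(66.6 − 59.0)/(100 − 59.0)

4.2078 L


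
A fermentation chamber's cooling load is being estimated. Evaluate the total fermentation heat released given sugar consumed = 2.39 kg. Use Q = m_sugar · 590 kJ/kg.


Q = 2.39 · 590

1410.1000 kJ


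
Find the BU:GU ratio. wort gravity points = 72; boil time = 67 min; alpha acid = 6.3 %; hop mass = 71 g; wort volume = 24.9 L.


U = 1.65·0.000125^(GP/1000)·(1−e^(−0.04t))/4.15;  IBU = (α/100)·m·U·1000/V;  BU:GU = IBU/GP
U = 1.65·0.000125^(72/1000)·(1−e^(−0.04·67))/4.15 = 0.1939
IBU = (6.3/100)·71·0.1939·1000/24.9 = 34.8310
BU:GU = 34.8310/72

0.4838


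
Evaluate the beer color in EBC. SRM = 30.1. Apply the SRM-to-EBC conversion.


EBC = SRM · 1.97
EBC = 30.1 · 1.97

59.2970 EBC


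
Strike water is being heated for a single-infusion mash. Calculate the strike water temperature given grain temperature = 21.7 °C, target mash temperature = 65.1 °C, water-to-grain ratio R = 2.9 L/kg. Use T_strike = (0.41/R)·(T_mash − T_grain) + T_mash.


T_strike = (0.41/2.9)·(65.1 − 21.7) + 65.1

71.2359 °C


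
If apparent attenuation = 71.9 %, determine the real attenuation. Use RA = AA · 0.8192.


RA = 71.9 · 0.8192

58.9005 %


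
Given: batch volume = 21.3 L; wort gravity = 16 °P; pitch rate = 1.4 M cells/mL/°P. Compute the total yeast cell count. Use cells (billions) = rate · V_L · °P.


cells = 1.4 · 21.3 · 16

477.1200 billion cells


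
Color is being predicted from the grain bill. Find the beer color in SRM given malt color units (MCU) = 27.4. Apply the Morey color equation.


SRM = 1.4922 · MCU^0.6859
SRM = 1.4922 · 27.4^0.6859

14.4537 SRM


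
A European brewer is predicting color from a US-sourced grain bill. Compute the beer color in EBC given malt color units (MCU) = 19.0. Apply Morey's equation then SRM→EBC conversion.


SRM = 1.4922·MCU^0.6859;  EBC = SRM·1.97
SRM = 1.4922·19.0^0.6859 = 11.2441
EBC = 11.2441·1.97

22.1508 EBC


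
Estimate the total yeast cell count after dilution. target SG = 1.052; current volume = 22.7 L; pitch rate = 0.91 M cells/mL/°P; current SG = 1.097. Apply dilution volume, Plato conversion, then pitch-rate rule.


V_w = V·((SG_c−1)/(SG_t−1)−1);  °P = 259 − 259/SG_t;  cells = rate·(V+V_w)·°P
V_w = 22.7·((1.097−1)/(1.052−1)−1) = 19.6442
V_final = 22.7 + 19.6442 = 42.3442
°P = 259 − 259/1.052 = 12.8023
cells = 0.91·42.3442·12.8023

493.3135 billion cells


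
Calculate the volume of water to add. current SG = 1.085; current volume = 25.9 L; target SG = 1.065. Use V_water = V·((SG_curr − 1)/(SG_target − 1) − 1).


V_water = 25.9·((1.085 − 1)/(1.065 − 1) − 1)

7.9692 L


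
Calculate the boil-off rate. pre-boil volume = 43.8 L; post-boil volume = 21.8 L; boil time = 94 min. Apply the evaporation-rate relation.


rate = (V_pre − V_post) / (t_min/60)
rate = (43.8 − 21.8) / (94/60)

14.0426 L/hr


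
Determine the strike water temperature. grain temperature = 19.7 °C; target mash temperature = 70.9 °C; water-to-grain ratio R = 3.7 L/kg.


T_strike = (0.41/R)·(T_mash − T_grain) + T_mash
T_strike = (0.41/3.7)·(70.9 − 19.7) + 70.9

76.5735 °C


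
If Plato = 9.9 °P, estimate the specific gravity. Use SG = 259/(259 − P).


SG = 259/(259 − 9.9)

1.0397


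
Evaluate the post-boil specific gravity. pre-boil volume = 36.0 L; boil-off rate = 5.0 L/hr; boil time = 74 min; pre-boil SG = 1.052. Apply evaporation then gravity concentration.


V_post = V_pre − rate·(t/60);  SG_post = 1 + (SG_pre−1)·V_pre/V_post
V_post = 36.0 − 5.0·(74/60) = 29.8333
SG_post = 1 + (1.052 − 1)·36.0/29.8333

1.0627


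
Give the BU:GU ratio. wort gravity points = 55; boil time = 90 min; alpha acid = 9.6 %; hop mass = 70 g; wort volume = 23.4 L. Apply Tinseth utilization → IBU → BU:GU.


U = 1.65·0.000125^(GP/1000)·(1−e^(−0.04t))/4.15;  IBU = (α/100)·m·U·1000/V;  BU:GU = IBU/GP
U = 1.65·0.000125^(55/1000)·(1−e^(−0.04·90))/4.15 = 0.2359
IBU = (9.6/100)·70·0.2359·1000/23.4 = 67.7466
BU:GU = 67.7466/55

1.2318


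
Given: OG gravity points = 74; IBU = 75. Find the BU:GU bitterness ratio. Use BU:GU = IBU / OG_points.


BU:GU = 75 / 74

1.0135


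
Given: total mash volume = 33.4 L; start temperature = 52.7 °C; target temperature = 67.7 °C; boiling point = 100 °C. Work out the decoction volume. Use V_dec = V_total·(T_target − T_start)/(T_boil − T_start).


V_dec = 33.4·(67.7 − 52.7)/(100 − 52.7)

10.5920 L


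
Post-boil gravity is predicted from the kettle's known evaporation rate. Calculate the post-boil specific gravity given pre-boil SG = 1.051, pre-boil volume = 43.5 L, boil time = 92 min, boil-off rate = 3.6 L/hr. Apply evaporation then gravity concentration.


V_post = V_pre − rate·(t/60);  SG_post = 1 + (SG_pre−1)·V_pre/V_post
V_post = 43.5 − 3.6·(92/60) = 37.9800
SG_post = 1 + (1.051 − 1)·43.5/37.9800

1.0584


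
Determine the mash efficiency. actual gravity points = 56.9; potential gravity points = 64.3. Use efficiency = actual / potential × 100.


efficiency = 56.9 / 64.3 × 100

88.4914 %


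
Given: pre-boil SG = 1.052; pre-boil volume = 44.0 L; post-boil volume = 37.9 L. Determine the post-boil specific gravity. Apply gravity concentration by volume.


SG_post = 1 + (SG_pre − 1)·V_pre/V_post
pts_pre = (1.052 − 1)·1000 = 52.0000
pts_post = 52.0000·44.0/37.9 = 60.3694
SG_post = 1 + 60.3694/1000

1.0604


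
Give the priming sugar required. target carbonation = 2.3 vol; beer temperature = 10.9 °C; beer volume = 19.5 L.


residual = 14.695·(0.01821 + 0.09011·e^(−0.04·T));  sugar = (target − residual)·4.0·V
residual = 14.695·(0.01821 + 0.09011·e^(−0.04·10.9)) = 1.1238
sugar = (2.3 − 1.1238)·4.0·19.5

91.7416 g


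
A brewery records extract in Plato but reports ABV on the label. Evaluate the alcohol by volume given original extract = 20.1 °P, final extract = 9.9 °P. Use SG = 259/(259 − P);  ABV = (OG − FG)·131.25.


OG = 259/(259 − 20.1) = 1.0841
FG = 259/(259 − 9.9) = 1.0397
ABV = (1.0841 − 1.0397)·131.25

5.8265 % ABV


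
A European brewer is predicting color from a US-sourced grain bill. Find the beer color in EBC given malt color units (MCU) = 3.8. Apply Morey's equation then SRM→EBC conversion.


SRM = 1.4922·MCU^0.6859;  EBC = SRM·1.97
SRM = 1.4922·3.8^0.6859 = 3.7282
EBC = 3.7282·1.97

7.3446 EBC


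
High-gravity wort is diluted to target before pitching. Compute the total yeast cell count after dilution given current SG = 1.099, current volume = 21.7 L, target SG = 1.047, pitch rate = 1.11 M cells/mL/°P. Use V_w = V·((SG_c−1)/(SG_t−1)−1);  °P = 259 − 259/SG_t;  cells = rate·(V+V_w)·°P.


V_w = 21.7·((1.099−1)/(1.047−1)−1) = 24.0085
V_final = 21.7 + 24.0085 = 45.7085
°P = 259 − 259/1.047 = 11.6266
cells = 1.11·45.7085·11.6266

589.8899 billion cells


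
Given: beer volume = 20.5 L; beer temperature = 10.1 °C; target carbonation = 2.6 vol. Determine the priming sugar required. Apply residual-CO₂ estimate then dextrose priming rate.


residual = 14.695·(0.01821 + 0.09011·e^(−0.04·T));  sugar = (target − residual)·4.0·V
residual = 14.695·(0.01821 + 0.09011·e^(−0.04·10.1)) = 1.1517
sugar = (2.6 − 1.1517)·4.0·20.5

118.7632 g


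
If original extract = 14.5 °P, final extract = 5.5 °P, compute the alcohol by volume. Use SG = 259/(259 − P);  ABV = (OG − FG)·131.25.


OG = 259/(259 − 14.5) = 1.0593
FG = 259/(259 − 5.5) = 1.0217
ABV = (1.0593 − 1.0217)·131.25

4.9361 % ABV


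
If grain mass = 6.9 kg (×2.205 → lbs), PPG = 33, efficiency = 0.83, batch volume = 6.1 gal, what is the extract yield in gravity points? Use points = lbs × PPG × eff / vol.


lbs = 6.9 × 2.205 = 15.2145
points = 15.2145 × 33 × 0.83 / 6.1

68.3156 points


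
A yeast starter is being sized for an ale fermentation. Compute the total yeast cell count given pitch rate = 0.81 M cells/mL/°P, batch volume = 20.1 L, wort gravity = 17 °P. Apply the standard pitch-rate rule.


cells (billions) = rate · V_L · °P
cells = 0.81 · 20.1 · 17

276.7770 billion cells


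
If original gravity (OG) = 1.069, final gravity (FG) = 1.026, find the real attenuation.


AA = (OG−FG)/(OG−1)·100;  RA = AA·0.8192
AA = (1.069 − 1.026)/(1.069 − 1)·100 = 62.3188
RA = 62.3188·0.8192

51.0516 %


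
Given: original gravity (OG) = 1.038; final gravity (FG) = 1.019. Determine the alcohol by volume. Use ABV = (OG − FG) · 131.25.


ABV = (1.038 − 1.019) · 131.25

2.4938 % ABV


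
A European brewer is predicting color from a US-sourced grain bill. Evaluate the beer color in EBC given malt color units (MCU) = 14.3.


SRM = 1.4922·MCU^0.6859;  EBC = SRM·1.97
SRM = 1.4922·14.3^0.6859 = 9.2528
EBC = 9.2528·1.97

18.2280 EBC


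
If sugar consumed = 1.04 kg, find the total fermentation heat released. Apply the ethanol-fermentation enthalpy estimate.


Q = m_sugar · 590 kJ/kg
Q = 1.04 · 590

613.6000 kJ


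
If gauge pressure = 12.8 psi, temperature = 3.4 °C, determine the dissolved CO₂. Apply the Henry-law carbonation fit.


vols = (P + 14.695)·(0.01821 + 0.09011·e^(−0.04·T))
vols = (12.8 + 14.695)·(0.01821 + 0.09011·e^(−0.04·3.4))

2.6632 volumes


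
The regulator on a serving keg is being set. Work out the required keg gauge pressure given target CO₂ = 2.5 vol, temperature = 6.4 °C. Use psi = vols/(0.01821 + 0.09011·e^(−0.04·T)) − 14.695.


psi = 2.5/(0.01821 + 0.09011·e^(−0.04·6.4)) − 14.695

13.7244 psi


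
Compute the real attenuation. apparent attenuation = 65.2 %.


RA = AA · 0.8192
RA = 65.2 · 0.8192

53.4118 %


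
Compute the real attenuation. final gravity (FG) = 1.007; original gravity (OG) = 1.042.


AA = (OG−FG)/(OG−1)·100;  RA = AA·0.8192
AA = (1.042 − 1.007)/(1.042 − 1)·100 = 83.3333
RA = 83.3333·0.8192

68.2667 %


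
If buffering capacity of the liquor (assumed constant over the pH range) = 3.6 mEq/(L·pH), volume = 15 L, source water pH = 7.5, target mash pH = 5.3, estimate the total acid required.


acid = buffering capacity · (pH_source − pH_target) · V
acid = 3.6 · (7.5 − 5.3) · 15

118.8000 mEq


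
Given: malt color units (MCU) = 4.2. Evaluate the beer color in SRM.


SRM = 1.4922 · MCU^0.6859
SRM = 1.4922 · 4.2^0.6859

3.9931 SRM


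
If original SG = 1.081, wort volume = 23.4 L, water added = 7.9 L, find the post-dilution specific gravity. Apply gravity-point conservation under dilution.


SG_new = 1 + (SG_old − 1)·V_old/(V_old + V_water)
pts = (1.081 − 1)·1000·23.4/(23.4 + 7.9) = 60.5559
SG_new = 1 + 60.5559/1000

1.0606


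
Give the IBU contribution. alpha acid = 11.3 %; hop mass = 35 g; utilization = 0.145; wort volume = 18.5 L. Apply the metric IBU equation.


IBU = (α/100)·mass·U·1000 / V
IBU = (11.3/100)·35·0.145·1000 / 18.5

30.9986 IBU


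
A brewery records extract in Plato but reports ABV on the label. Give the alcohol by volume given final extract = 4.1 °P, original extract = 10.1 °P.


SG = 259/(259 − P);  ABV = (OG − FG)·131.25
OG = 259/(259 − 10.1) = 1.0406
FG = 259/(259 − 4.1) = 1.0161
ABV = (1.0406 − 1.0161)·131.25

3.2148 % ABV


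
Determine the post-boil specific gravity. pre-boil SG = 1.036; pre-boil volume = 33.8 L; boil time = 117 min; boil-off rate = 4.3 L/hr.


V_post = V_pre − rate·(t/60);  SG_post = 1 + (SG_pre−1)·V_pre/V_post
V_post = 33.8 − 4.3·(117/60) = 25.4150
SG_post = 1 + (1.036 − 1)·33.8/25.4150

1.0479


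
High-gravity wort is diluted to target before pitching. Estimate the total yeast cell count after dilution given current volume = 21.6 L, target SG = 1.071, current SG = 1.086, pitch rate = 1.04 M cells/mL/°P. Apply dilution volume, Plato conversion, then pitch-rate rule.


V_w = V·((SG_c−1)/(SG_t−1)−1);  °P = 259 − 259/SG_t;  cells = rate·(V+V_w)·°P
V_w = 21.6·((1.086−1)/(1.071−1)−1) = 4.5634
V_final = 21.6 + 4.5634 = 26.1634
°P = 259 − 259/1.071 = 17.1699
cells = 1.04·26.1634·17.1699

467.1925 billion cells


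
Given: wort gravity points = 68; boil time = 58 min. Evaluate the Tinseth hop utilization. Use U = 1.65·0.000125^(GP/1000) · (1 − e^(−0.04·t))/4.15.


bigness = 1.65·0.000125^(68/1000) = 0.8955
boil_factor = (1 − e^(−0.04·58))/4.15 = 0.2173
U = 0.8955 · 0.2173

0.1946


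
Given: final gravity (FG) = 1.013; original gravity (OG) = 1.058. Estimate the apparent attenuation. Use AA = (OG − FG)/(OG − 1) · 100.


AA = (1.058 − 1.013)/(1.058 − 1) · 100

77.5862 %


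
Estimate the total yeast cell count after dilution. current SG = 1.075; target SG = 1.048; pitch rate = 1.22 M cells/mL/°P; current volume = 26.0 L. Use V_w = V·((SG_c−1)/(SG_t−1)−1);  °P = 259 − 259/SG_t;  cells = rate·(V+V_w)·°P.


V_w = 26.0·((1.075−1)/(1.048−1)−1) = 14.6250
V_final = 26.0 + 14.6250 = 40.6250
°P = 259 − 259/1.048 = 11.8626
cells = 1.22·40.6250·11.8626

587.9399 billion cells


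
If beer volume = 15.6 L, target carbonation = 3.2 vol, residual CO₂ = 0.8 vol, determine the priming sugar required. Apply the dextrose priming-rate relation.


sugar = (target − residual)·4.0·V
sugar = (3.2 − 0.8)·4.0·15.6

149.7600 g


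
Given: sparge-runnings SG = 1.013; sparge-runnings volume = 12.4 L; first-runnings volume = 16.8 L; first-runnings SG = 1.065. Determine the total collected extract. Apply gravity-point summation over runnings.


total = Σ (SG_i − 1)·1000·V_i
first = (1.065 − 1)·1000·16.8 = 1092.0000
sparge = (1.013 − 1)·1000·12.4 = 161.2000
total = 1092.0000 + 161.2000

1253.2000 gravity·L


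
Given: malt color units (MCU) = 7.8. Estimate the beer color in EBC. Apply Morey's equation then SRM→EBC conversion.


SRM = 1.4922·MCU^0.6859;  EBC = SRM·1.97
SRM = 1.4922·7.8^0.6859 = 6.1054
EBC = 6.1054·1.97

12.0277 EBC


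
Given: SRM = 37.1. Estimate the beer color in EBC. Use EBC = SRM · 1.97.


EBC = 37.1 · 1.97

73.0870 EBC


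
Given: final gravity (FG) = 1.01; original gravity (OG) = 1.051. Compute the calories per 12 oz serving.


ABW = (OG−FG)·131.25·0.79/FG;  °P = 259 − 259/SG (for OG→OE and FG→AE);  RE = 0.1808·OE + 0.8192·AE;  Cal = (6.9·ABW + 4·(RE−0.1))·FG·3.55
ABW = (1.051 − 1.01)·131.25·0.79/1.01 = 4.2091
OE = 259 − 259/1.051 = 12.5680 °P
AE = 259 − 259/1.01 = 2.5644 °P
RE = 0.1808·12.5680 + 0.8192·2.5644 = 4.3730 °P
Cal = (6.9·4.2091 + 4·(4.3730−0.1))·1.01·3.55

165.4165 kcal


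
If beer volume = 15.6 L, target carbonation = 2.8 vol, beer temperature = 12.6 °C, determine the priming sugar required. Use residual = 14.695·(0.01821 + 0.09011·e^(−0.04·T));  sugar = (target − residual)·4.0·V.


residual = 14.695·(0.01821 + 0.09011·e^(−0.04·12.6)) = 1.0675
sugar = (2.8 − 1.0675)·4.0·15.6

108.1057 g


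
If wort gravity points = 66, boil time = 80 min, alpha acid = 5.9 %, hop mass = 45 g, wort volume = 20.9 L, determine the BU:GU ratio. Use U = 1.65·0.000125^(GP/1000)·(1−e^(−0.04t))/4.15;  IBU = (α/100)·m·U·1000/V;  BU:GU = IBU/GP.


U = 1.65·0.000125^(66/1000)·(1−e^(−0.04·80))/4.15 = 0.2107
IBU = (5.9/100)·45·0.2107·1000/20.9 = 26.7717
BU:GU = 26.7717/66

0.4056


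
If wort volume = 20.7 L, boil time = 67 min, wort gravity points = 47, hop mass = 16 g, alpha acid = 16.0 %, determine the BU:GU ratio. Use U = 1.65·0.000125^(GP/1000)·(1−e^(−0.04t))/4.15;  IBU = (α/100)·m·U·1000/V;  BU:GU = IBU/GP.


U = 1.65·0.000125^(47/1000)·(1−e^(−0.04·67))/4.15 = 0.2427
IBU = (16.0/100)·16·0.2427·1000/20.7 = 30.0202
BU:GU = 30.0202/47

0.6387


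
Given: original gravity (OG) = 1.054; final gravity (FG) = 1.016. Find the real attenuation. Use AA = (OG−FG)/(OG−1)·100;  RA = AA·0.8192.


AA = (1.054 − 1.016)/(1.054 − 1)·100 = 70.3704
RA = 70.3704·0.8192

57.6474 %


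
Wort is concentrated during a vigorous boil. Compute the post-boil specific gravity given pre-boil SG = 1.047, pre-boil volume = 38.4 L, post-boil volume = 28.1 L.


SG_post = 1 + (SG_pre − 1)·V_pre/V_post
pts_pre = (1.047 − 1)·1000 = 47.0000
pts_post = 47.0000·38.4/28.1 = 64.2278
SG_post = 1 + 64.2278/1000

1.0642


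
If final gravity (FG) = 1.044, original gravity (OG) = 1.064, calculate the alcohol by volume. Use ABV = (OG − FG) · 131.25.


ABV = (1.064 − 1.044) · 131.25

2.6250 % ABV


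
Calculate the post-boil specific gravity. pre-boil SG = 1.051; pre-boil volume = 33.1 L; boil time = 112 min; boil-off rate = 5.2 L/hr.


V_post = V_pre − rate·(t/60);  SG_post = 1 + (SG_pre−1)·V_pre/V_post
V_post = 33.1 − 5.2·(112/60) = 23.3933
SG_post = 1 + (1.051 − 1)·33.1/23.3933

1.0722


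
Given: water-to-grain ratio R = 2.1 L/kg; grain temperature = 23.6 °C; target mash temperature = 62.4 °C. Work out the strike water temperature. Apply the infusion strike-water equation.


T_strike = (0.41/R)·(T_mash − T_grain) + T_mash
T_strike = (0.41/2.1)·(62.4 − 23.6) + 62.4

69.9752 °C


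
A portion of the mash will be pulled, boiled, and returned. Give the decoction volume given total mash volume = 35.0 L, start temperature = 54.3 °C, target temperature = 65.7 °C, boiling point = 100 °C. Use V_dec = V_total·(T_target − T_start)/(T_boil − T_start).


V_dec = 35.0·(65.7 − 54.3)/(100 − 54.3)

8.7309 L


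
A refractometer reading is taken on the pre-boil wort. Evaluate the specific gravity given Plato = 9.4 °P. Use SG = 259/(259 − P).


SG = 259/(259 − 9.4)

1.0377


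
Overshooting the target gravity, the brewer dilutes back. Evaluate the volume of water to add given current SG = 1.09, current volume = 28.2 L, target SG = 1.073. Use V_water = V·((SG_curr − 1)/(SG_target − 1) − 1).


V_water = 28.2·((1.09 − 1)/(1.073 − 1) − 1)

6.5671 L


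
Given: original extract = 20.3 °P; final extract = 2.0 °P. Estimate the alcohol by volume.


SG = 259/(259 − P);  ABV = (OG − FG)·131.25
OG = 259/(259 − 20.3) = 1.0850
FG = 259/(259 − 2.0) = 1.0078
ABV = (1.0850 − 1.0078)·131.25

10.1406 % ABV


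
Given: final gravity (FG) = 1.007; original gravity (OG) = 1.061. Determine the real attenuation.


AA = (OG−FG)/(OG−1)·100;  RA = AA·0.8192
AA = (1.061 − 1.007)/(1.061 − 1)·100 = 88.5246
RA = 88.5246·0.8192

72.5193 %


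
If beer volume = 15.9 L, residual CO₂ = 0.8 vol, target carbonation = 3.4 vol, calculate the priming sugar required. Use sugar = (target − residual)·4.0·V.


sugar = (3.4 − 0.8)·4.0·15.9

165.3600 g


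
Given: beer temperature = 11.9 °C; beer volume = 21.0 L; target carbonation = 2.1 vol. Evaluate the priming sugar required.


residual = 14.695·(0.01821 + 0.09011·e^(−0.04·T));  sugar = (target − residual)·4.0·V
residual = 14.695·(0.01821 + 0.09011·e^(−0.04·11.9)) = 1.0903
sugar = (2.1 − 1.0903)·4.0·21.0

84.8188 g


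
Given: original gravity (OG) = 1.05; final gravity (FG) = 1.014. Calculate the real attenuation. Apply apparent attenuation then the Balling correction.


AA = (OG−FG)/(OG−1)·100;  RA = AA·0.8192
AA = (1.05 − 1.014)/(1.05 − 1)·100 = 72.0000
RA = 72.0000·0.8192

58.9824 %


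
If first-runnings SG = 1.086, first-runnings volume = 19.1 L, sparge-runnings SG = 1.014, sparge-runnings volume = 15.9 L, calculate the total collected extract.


total = Σ (SG_i − 1)·1000·V_i
first = (1.086 − 1)·1000·19.1 = 1642.6000
sparge = (1.014 − 1)·1000·15.9 = 222.6000
total = 1642.6000 + 222.6000

1865.2000 gravity·L


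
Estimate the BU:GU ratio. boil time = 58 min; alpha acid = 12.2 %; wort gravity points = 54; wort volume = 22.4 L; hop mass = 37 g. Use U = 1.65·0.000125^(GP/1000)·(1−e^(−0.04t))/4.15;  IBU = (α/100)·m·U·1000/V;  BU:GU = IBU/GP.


U = 1.65·0.000125^(54/1000)·(1−e^(−0.04·58))/4.15 = 0.2207
IBU = (12.2/100)·37·0.2207·1000/22.4 = 44.4690
BU:GU = 44.4690/54

0.8235


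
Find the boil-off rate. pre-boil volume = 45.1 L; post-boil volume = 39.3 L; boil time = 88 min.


rate = (V_pre − V_post) / (t_min/60)
rate = (45.1 − 39.3) / (88/60)

3.9545 L/hr


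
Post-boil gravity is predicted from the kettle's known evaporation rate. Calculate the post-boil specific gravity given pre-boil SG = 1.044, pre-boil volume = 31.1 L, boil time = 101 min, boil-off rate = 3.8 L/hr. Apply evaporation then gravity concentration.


V_post = V_pre − rate·(t/60);  SG_post = 1 + (SG_pre−1)·V_pre/V_post
V_post = 31.1 − 3.8·(101/60) = 24.7033
SG_post = 1 + (1.044 − 1)·31.1/24.7033

1.0554


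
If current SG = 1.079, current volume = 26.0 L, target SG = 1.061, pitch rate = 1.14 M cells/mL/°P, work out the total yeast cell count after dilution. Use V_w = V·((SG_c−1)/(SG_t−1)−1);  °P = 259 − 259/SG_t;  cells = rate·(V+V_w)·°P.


V_w = 26.0·((1.079−1)/(1.061−1)−1) = 7.6721
V_final = 26.0 + 7.6721 = 33.6721
°P = 259 − 259/1.061 = 14.8907
cells = 1.14·33.6721·14.8907

571.5966 billion cells


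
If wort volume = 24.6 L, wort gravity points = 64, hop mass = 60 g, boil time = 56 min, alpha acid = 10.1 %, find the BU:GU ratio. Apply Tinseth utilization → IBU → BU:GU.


U = 1.65·0.000125^(GP/1000)·(1−e^(−0.04t))/4.15;  IBU = (α/100)·m·U·1000/V;  BU:GU = IBU/GP
U = 1.65·0.000125^(64/1000)·(1−e^(−0.04·56))/4.15 = 0.1999
IBU = (10.1/100)·60·0.1999·1000/24.6 = 49.2369
BU:GU = 49.2369/64

0.7693


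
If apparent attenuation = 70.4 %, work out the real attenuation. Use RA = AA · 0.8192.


RA = 70.4 · 0.8192

57.6717 %


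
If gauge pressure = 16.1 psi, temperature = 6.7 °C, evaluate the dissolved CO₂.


vols = (P + 14.695)·(0.01821 + 0.09011·e^(−0.04·T))
vols = (16.1 + 14.695)·(0.01821 + 0.09011·e^(−0.04·6.7))

2.6833 volumes


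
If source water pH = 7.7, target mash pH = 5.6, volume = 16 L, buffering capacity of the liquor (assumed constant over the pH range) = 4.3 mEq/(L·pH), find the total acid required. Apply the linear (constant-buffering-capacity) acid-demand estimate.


acid = buffering capacity · (pH_source − pH_target) · V
acid = 4.3 · (7.7 − 5.6) · 16

144.4800 mEq


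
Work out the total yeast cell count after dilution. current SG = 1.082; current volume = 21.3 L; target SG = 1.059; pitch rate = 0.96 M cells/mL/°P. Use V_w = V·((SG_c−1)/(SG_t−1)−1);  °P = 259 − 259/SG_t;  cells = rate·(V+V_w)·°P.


V_w = 21.3·((1.082−1)/(1.059−1)−1) = 8.3034
V_final = 21.3 + 8.3034 = 29.6034
°P = 259 − 259/1.059 = 14.4297
cells = 0.96·29.6034·14.4297

410.0799 billion cells


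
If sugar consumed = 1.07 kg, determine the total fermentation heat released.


Q = m_sugar · 590 kJ/kg
Q = 1.07 · 590

631.3000 kJ


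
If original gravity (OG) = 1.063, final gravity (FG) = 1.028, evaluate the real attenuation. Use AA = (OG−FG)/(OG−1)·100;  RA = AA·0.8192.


AA = (1.063 − 1.028)/(1.063 − 1)·100 = 55.5556
RA = 55.5556·0.8192

45.5111 %


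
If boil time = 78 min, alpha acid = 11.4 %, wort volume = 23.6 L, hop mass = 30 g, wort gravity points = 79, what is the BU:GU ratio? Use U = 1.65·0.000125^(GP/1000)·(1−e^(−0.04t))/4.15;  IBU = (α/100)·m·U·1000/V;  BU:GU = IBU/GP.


U = 1.65·0.000125^(79/1000)·(1−e^(−0.04·78))/4.15 = 0.1868
IBU = (11.4/100)·30·0.1868·1000/23.6 = 27.0765
BU:GU = 27.0765/79

0.3427


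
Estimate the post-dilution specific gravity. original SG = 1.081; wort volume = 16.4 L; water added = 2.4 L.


SG_new = 1 + (SG_old − 1)·V_old/(V_old + V_water)
pts = (1.081 − 1)·1000·16.4/(16.4 + 2.4) = 70.6596
SG_new = 1 + 70.6596/1000

1.0707


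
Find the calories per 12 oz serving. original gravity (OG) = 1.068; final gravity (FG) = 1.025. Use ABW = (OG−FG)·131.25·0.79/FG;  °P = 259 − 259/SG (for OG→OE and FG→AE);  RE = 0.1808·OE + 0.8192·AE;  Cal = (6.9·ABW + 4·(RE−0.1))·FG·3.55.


ABW = (1.068 − 1.025)·131.25·0.79/1.025 = 4.3498
OE = 259 − 259/1.068 = 16.4906 °P
AE = 259 − 259/1.025 = 6.3171 °P
RE = 0.1808·16.4906 + 0.8192·6.3171 = 8.1565 °P
Cal = (6.9·4.3498 + 4·(8.1565−0.1))·1.025·3.55

226.4742 kcal


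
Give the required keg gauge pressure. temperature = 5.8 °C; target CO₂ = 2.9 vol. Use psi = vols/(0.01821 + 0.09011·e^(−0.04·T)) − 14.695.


psi = 2.9/(0.01821 + 0.09011·e^(−0.04·5.8)) − 14.695

17.6486 psi


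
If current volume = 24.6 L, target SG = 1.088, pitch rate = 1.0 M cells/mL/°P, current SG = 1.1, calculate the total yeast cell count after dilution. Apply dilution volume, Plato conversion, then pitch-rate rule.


V_w = V·((SG_c−1)/(SG_t−1)−1);  °P = 259 − 259/SG_t;  cells = rate·(V+V_w)·°P
V_w = 24.6·((1.1−1)/(1.088−1)−1) = 3.3545
V_final = 24.6 + 3.3545 = 27.9545
°P = 259 − 259/1.088 = 20.9485
cells = 1.0·27.9545·20.9485

585.6066 billion cells
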